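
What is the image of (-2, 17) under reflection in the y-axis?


Reflection across y-axis: (x, y) -> (-x, y)
(-2, 17) -> (2, 17)

(2, 17)


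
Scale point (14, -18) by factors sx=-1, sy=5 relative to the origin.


Scaling: (x*sx, y*sy) = (14*-1, -18*5) = (-14, -90)

(-14, -90)


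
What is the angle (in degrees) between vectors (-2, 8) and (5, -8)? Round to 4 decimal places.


dot = -2*5 + 8*-8 = -74
|u| = 8.2462, |v| = 9.434
cos(angle) = -0.9512
angle = 162.0309 degrees

162.0309 degrees


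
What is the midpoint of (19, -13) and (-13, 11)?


Midpoint = ((19+-13)/2, (-13+11)/2) = (3, -1)

(3, -1)


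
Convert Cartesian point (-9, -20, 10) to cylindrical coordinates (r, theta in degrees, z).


r = sqrt((-9)^2 + (-20)^2) = 21.9317
theta = atan2(-20, -9) = 245.7723 deg
z = 10

r = 21.9317, theta = 245.7723 deg, z = 10


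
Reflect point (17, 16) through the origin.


Reflection through origin: (x, y) -> (-x, -y)
(17, 16) -> (-17, -16)

(-17, -16)


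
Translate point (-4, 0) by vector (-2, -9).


Translation: (x+dx, y+dy) = (-4+-2, 0+-9) = (-6, -9)

(-6, -9)


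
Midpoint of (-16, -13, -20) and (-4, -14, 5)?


Midpoint = ((-16+-4)/2, (-13+-14)/2, (-20+5)/2) = (-10, -13.5, -7.5)

(-10, -13.5, -7.5)


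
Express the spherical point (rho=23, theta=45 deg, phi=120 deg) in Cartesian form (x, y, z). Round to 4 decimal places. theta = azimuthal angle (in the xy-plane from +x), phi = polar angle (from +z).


x = 23 * sin(120) * cos(45) = 14.0846
y = 23 * sin(120) * sin(45) = 14.0846
z = 23 * cos(120) = -11.5

(14.0846, 14.0846, -11.5)


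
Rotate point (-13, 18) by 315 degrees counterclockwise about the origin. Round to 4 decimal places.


x' = -13*cos(315) - 18*sin(315) = 3.5355
y' = -13*sin(315) + 18*cos(315) = 21.9203

(3.5355, 21.9203)


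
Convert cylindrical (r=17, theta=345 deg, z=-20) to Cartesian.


x = 17 * cos(345) = 16.4207
y = 17 * sin(345) = -4.3999
z = -20

(16.4207, -4.3999, -20)


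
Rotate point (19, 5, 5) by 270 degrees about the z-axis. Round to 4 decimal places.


x' = 19*cos(270) - 5*sin(270) = 5
y' = 19*sin(270) + 5*cos(270) = -19
z' = 5

(5, -19, 5)


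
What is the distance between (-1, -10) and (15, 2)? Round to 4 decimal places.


d = sqrt((15--1)^2 + (2--10)^2) = 20

20


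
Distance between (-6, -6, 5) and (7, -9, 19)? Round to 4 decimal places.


d = sqrt((7--6)^2 + (-9--6)^2 + (19-5)^2) = 19.3391

19.3391


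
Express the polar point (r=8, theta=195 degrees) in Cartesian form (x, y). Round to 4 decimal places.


x = 8 * cos(195) = -7.7274
y = 8 * sin(195) = -2.0706

(-7.7274, -2.0706)


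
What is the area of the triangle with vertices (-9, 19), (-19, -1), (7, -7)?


Area = |x1(y2-y3) + x2(y3-y1) + x3(y1-y2)| / 2
= |-9*(-1--7) + -19*(-7-19) + 7*(19--1)| / 2
= 290

290


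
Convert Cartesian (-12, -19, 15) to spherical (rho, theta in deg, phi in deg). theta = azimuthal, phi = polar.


rho = sqrt((-12)^2 + (-19)^2 + 15^2) = 27.0185
theta = atan2(-19, -12) = 237.7244 deg
phi = acos(15/27.0185) = 56.2772 deg

rho = 27.0185, theta = 237.7244 deg, phi = 56.2772 deg


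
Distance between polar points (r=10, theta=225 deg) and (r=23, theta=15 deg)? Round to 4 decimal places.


d = sqrt(r1^2 + r2^2 - 2*r1*r2*cos(t2-t1))
d = sqrt(10^2 + 23^2 - 2*10*23*cos(15-225)) = 32.0526

32.0526


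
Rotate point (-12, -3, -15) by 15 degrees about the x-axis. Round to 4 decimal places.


x' = -12
y' = -3*cos(15) - -15*sin(15) = 0.9845
z' = -3*sin(15) + -15*cos(15) = -15.2653

(-12, 0.9845, -15.2653)


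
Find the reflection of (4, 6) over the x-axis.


Reflection across x-axis: (x, y) -> (x, -y)
(4, 6) -> (4, -6)

(4, -6)


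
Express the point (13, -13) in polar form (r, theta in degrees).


r = sqrt(13^2 + (-13)^2) = 18.3848
theta = atan2(-13, 13) = 315 degrees

r = 18.3848, theta = 315 degrees


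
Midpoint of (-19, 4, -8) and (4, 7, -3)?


Midpoint = ((-19+4)/2, (4+7)/2, (-8+-3)/2) = (-7.5, 5.5, -5.5)

(-7.5, 5.5, -5.5)


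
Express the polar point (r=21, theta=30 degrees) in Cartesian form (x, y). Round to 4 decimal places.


x = 21 * cos(30) = 18.1865
y = 21 * sin(30) = 10.5

(18.1865, 10.5)


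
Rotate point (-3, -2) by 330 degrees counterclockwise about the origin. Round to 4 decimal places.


x' = -3*cos(330) - -2*sin(330) = -3.5981
y' = -3*sin(330) + -2*cos(330) = -0.2321

(-3.5981, -0.2321)


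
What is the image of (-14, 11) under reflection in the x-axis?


Reflection across x-axis: (x, y) -> (x, -y)
(-14, 11) -> (-14, -11)

(-14, -11)


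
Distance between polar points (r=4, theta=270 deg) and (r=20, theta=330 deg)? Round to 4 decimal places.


d = sqrt(r1^2 + r2^2 - 2*r1*r2*cos(t2-t1))
d = sqrt(4^2 + 20^2 - 2*4*20*cos(330-270)) = 18.3303

18.3303


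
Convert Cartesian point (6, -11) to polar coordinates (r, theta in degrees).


r = sqrt(6^2 + (-11)^2) = 12.53
theta = atan2(-11, 6) = 298.6105 degrees

r = 12.53, theta = 298.6105 degrees


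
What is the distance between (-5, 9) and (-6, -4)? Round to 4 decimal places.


d = sqrt((-6--5)^2 + (-4-9)^2) = 13.0384

13.0384


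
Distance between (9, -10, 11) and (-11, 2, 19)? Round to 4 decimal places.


d = sqrt((-11-9)^2 + (2--10)^2 + (19-11)^2) = 24.6577

24.6577


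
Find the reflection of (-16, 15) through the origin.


Reflection through origin: (x, y) -> (-x, -y)
(-16, 15) -> (16, -15)

(16, -15)


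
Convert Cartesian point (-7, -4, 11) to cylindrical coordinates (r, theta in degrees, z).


r = sqrt((-7)^2 + (-4)^2) = 8.0623
theta = atan2(-4, -7) = 209.7449 deg
z = 11

r = 8.0623, theta = 209.7449 deg, z = 11


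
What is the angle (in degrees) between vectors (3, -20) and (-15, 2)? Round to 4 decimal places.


dot = 3*-15 + -20*2 = -85
|u| = 20.2237, |v| = 15.1327
cos(angle) = -0.2777
angle = 106.1254 degrees

106.1254 degrees


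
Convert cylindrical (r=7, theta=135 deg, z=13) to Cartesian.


x = 7 * cos(135) = -4.9497
y = 7 * sin(135) = 4.9497
z = 13

(-4.9497, 4.9497, 13)


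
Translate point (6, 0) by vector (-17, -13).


Translation: (x+dx, y+dy) = (6+-17, 0+-13) = (-11, -13)

(-11, -13)


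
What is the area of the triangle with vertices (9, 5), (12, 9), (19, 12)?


Area = |x1(y2-y3) + x2(y3-y1) + x3(y1-y2)| / 2
= |9*(9-12) + 12*(12-5) + 19*(5-9)| / 2
= 9.5

9.5


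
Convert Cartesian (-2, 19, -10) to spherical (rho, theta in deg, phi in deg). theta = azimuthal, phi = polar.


rho = sqrt((-2)^2 + 19^2 + (-10)^2) = 21.5639
theta = atan2(19, -2) = 96.009 deg
phi = acos(-10/21.5639) = 117.6286 deg

rho = 21.5639, theta = 96.009 deg, phi = 117.6286 deg


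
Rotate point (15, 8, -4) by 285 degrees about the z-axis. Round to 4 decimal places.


x' = 15*cos(285) - 8*sin(285) = 11.6097
y' = 15*sin(285) + 8*cos(285) = -12.4183
z' = -4

(11.6097, -12.4183, -4)


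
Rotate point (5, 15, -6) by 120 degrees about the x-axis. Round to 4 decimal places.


x' = 5
y' = 15*cos(120) - -6*sin(120) = -2.3038
z' = 15*sin(120) + -6*cos(120) = 15.9904

(5, -2.3038, 15.9904)


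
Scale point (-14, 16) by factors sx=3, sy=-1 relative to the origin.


Scaling: (x*sx, y*sy) = (-14*3, 16*-1) = (-42, -16)

(-42, -16)


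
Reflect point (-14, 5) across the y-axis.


Reflection across y-axis: (x, y) -> (-x, y)
(-14, 5) -> (14, 5)

(14, 5)


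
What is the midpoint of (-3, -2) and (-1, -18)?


Midpoint = ((-3+-1)/2, (-2+-18)/2) = (-2, -10)

(-2, -10)


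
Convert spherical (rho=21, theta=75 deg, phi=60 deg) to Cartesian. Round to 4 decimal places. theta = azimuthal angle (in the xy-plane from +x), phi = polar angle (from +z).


x = 21 * sin(60) * cos(75) = 4.707
y = 21 * sin(60) * sin(75) = 17.5668
z = 21 * cos(60) = 10.5

(4.707, 17.5668, 10.5)


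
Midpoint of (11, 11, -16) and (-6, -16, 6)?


Midpoint = ((11+-6)/2, (11+-16)/2, (-16+6)/2) = (2.5, -2.5, -5)

(2.5, -2.5, -5)


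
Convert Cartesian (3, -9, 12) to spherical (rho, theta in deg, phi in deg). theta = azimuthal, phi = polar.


rho = sqrt(3^2 + (-9)^2 + 12^2) = 15.2971
theta = atan2(-9, 3) = 288.4349 deg
phi = acos(12/15.2971) = 38.3288 deg

rho = 15.2971, theta = 288.4349 deg, phi = 38.3288 deg


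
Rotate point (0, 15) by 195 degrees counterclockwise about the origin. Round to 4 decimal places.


x' = 0*cos(195) - 15*sin(195) = 3.8823
y' = 0*sin(195) + 15*cos(195) = -14.4889

(3.8823, -14.4889)


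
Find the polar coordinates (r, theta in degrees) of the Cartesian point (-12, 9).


r = sqrt((-12)^2 + 9^2) = 15
theta = atan2(9, -12) = 143.1301 degrees

r = 15, theta = 143.1301 degrees


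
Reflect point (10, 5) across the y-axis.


Reflection across y-axis: (x, y) -> (-x, y)
(10, 5) -> (-10, 5)

(-10, 5)


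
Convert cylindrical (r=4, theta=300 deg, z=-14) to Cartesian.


x = 4 * cos(300) = 2
y = 4 * sin(300) = -3.4641
z = -14

(2, -3.4641, -14)


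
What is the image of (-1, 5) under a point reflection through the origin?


Reflection through origin: (x, y) -> (-x, -y)
(-1, 5) -> (1, -5)

(1, -5)


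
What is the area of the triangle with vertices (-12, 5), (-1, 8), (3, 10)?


Area = |x1(y2-y3) + x2(y3-y1) + x3(y1-y2)| / 2
= |-12*(8-10) + -1*(10-5) + 3*(5-8)| / 2
= 5

5


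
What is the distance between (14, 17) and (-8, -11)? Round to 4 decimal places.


d = sqrt((-8-14)^2 + (-11-17)^2) = 35.609

35.609


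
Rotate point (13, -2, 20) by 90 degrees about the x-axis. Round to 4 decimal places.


x' = 13
y' = -2*cos(90) - 20*sin(90) = -20
z' = -2*sin(90) + 20*cos(90) = -2

(13, -20, -2)


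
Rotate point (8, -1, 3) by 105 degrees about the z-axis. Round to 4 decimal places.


x' = 8*cos(105) - -1*sin(105) = -1.1046
y' = 8*sin(105) + -1*cos(105) = 7.9862
z' = 3

(-1.1046, 7.9862, 3)


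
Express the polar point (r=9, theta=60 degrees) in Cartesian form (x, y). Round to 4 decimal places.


x = 9 * cos(60) = 4.5
y = 9 * sin(60) = 7.7942

(4.5, 7.7942)


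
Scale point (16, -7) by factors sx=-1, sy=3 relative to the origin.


Scaling: (x*sx, y*sy) = (16*-1, -7*3) = (-16, -21)

(-16, -21)


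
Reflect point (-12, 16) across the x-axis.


Reflection across x-axis: (x, y) -> (x, -y)
(-12, 16) -> (-12, -16)

(-12, -16)


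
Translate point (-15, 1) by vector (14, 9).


Translation: (x+dx, y+dy) = (-15+14, 1+9) = (-1, 10)

(-1, 10)


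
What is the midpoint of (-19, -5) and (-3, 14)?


Midpoint = ((-19+-3)/2, (-5+14)/2) = (-11, 4.5)

(-11, 4.5)


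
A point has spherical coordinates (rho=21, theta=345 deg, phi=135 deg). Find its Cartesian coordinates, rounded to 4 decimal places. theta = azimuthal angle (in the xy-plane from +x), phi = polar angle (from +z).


x = 21 * sin(135) * cos(345) = 14.3433
y = 21 * sin(135) * sin(345) = -3.8433
z = 21 * cos(135) = -14.8492

(14.3433, -3.8433, -14.8492)


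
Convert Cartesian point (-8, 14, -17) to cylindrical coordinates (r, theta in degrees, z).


r = sqrt((-8)^2 + 14^2) = 16.1245
theta = atan2(14, -8) = 119.7449 deg
z = -17

r = 16.1245, theta = 119.7449 deg, z = -17


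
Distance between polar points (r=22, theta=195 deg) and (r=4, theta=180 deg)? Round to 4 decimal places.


d = sqrt(r1^2 + r2^2 - 2*r1*r2*cos(t2-t1))
d = sqrt(22^2 + 4^2 - 2*22*4*cos(180-195)) = 18.1658

18.1658


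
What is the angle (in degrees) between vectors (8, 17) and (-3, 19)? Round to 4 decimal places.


dot = 8*-3 + 17*19 = 299
|u| = 18.7883, |v| = 19.2354
cos(angle) = 0.8273
angle = 34.1738 degrees

34.1738 degrees


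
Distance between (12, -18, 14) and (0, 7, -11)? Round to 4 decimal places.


d = sqrt((0-12)^2 + (7--18)^2 + (-11-14)^2) = 37.3363

37.3363


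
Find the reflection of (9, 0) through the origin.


Reflection through origin: (x, y) -> (-x, -y)
(9, 0) -> (-9, 0)

(-9, 0)


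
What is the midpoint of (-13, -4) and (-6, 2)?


Midpoint = ((-13+-6)/2, (-4+2)/2) = (-9.5, -1)

(-9.5, -1)


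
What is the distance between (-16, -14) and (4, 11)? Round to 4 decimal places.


d = sqrt((4--16)^2 + (11--14)^2) = 32.0156

32.0156


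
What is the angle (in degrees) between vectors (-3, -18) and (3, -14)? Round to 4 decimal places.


dot = -3*3 + -18*-14 = 243
|u| = 18.2483, |v| = 14.3178
cos(angle) = 0.9301
angle = 21.5571 degrees

21.5571 degrees


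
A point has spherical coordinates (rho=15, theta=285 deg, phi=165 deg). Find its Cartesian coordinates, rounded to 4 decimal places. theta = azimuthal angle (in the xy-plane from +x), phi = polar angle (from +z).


x = 15 * sin(165) * cos(285) = 1.0048
y = 15 * sin(165) * sin(285) = -3.75
z = 15 * cos(165) = -14.4889

(1.0048, -3.75, -14.4889)


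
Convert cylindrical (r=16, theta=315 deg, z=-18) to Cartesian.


x = 16 * cos(315) = 11.3137
y = 16 * sin(315) = -11.3137
z = -18

(11.3137, -11.3137, -18)


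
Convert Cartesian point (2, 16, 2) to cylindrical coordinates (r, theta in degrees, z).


r = sqrt(2^2 + 16^2) = 16.1245
theta = atan2(16, 2) = 82.875 deg
z = 2

r = 16.1245, theta = 82.875 deg, z = 2


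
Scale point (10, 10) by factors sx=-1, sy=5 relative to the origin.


Scaling: (x*sx, y*sy) = (10*-1, 10*5) = (-10, 50)

(-10, 50)


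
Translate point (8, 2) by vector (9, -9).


Translation: (x+dx, y+dy) = (8+9, 2+-9) = (17, -7)

(17, -7)


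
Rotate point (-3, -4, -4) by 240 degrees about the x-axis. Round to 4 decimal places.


x' = -3
y' = -4*cos(240) - -4*sin(240) = -1.4641
z' = -4*sin(240) + -4*cos(240) = 5.4641

(-3, -1.4641, 5.4641)


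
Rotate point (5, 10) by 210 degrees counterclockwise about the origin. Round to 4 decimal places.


x' = 5*cos(210) - 10*sin(210) = 0.6699
y' = 5*sin(210) + 10*cos(210) = -11.1603

(0.6699, -11.1603)


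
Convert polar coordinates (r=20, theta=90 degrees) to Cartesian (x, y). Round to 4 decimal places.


x = 20 * cos(90) = 0
y = 20 * sin(90) = 20

(0, 20)


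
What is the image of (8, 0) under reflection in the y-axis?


Reflection across y-axis: (x, y) -> (-x, y)
(8, 0) -> (-8, 0)

(-8, 0)


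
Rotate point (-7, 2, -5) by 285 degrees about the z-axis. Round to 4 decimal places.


x' = -7*cos(285) - 2*sin(285) = 0.1201
y' = -7*sin(285) + 2*cos(285) = 7.2791
z' = -5

(0.1201, 7.2791, -5)


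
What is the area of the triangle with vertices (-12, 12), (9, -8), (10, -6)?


Area = |x1(y2-y3) + x2(y3-y1) + x3(y1-y2)| / 2
= |-12*(-8--6) + 9*(-6-12) + 10*(12--8)| / 2
= 31

31


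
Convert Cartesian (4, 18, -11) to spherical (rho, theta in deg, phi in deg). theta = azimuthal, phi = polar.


rho = sqrt(4^2 + 18^2 + (-11)^2) = 21.4709
theta = atan2(18, 4) = 77.4712 deg
phi = acos(-11/21.4709) = 120.8186 deg

rho = 21.4709, theta = 77.4712 deg, phi = 120.8186 deg


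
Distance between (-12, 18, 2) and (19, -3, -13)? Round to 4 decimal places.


d = sqrt((19--12)^2 + (-3-18)^2 + (-13-2)^2) = 40.3361

40.3361


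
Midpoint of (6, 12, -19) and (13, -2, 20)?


Midpoint = ((6+13)/2, (12+-2)/2, (-19+20)/2) = (9.5, 5, 0.5)

(9.5, 5, 0.5)


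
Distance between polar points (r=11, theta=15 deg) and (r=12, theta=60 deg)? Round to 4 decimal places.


d = sqrt(r1^2 + r2^2 - 2*r1*r2*cos(t2-t1))
d = sqrt(11^2 + 12^2 - 2*11*12*cos(60-15)) = 8.8501

8.8501


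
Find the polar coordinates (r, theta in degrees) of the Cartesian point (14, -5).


r = sqrt(14^2 + (-5)^2) = 14.8661
theta = atan2(-5, 14) = 340.3462 degrees

r = 14.8661, theta = 340.3462 degrees


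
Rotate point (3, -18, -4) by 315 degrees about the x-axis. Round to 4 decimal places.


x' = 3
y' = -18*cos(315) - -4*sin(315) = -15.5563
z' = -18*sin(315) + -4*cos(315) = 9.8995

(3, -15.5563, 9.8995)


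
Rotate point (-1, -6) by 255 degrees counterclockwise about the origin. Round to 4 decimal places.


x' = -1*cos(255) - -6*sin(255) = -5.5367
y' = -1*sin(255) + -6*cos(255) = 2.5188

(-5.5367, 2.5188)


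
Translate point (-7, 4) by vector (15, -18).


Translation: (x+dx, y+dy) = (-7+15, 4+-18) = (8, -14)

(8, -14)


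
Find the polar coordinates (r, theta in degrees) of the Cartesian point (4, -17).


r = sqrt(4^2 + (-17)^2) = 17.4642
theta = atan2(-17, 4) = 283.2405 degrees

r = 17.4642, theta = 283.2405 degrees


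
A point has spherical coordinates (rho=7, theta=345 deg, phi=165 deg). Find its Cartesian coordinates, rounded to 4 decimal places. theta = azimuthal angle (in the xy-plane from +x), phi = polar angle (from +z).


x = 7 * sin(165) * cos(345) = 1.75
y = 7 * sin(165) * sin(345) = -0.4689
z = 7 * cos(165) = -6.7615

(1.75, -0.4689, -6.7615)


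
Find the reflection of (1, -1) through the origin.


Reflection through origin: (x, y) -> (-x, -y)
(1, -1) -> (-1, 1)

(-1, 1)


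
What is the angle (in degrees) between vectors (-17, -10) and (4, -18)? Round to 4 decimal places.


dot = -17*4 + -10*-18 = 112
|u| = 19.7231, |v| = 18.4391
cos(angle) = 0.308
angle = 72.0633 degrees

72.0633 degrees


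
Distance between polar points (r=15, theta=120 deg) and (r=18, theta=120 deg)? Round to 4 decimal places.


d = sqrt(r1^2 + r2^2 - 2*r1*r2*cos(t2-t1))
d = sqrt(15^2 + 18^2 - 2*15*18*cos(120-120)) = 3

3


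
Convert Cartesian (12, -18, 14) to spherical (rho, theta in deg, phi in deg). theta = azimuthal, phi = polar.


rho = sqrt(12^2 + (-18)^2 + 14^2) = 25.7682
theta = atan2(-18, 12) = 303.6901 deg
phi = acos(14/25.7682) = 57.0911 deg

rho = 25.7682, theta = 303.6901 deg, phi = 57.0911 deg


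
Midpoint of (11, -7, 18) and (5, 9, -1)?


Midpoint = ((11+5)/2, (-7+9)/2, (18+-1)/2) = (8, 1, 8.5)

(8, 1, 8.5)


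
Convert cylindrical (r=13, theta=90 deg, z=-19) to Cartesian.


x = 13 * cos(90) = 0
y = 13 * sin(90) = 13
z = -19

(0, 13, -19)


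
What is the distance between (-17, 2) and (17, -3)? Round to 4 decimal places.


d = sqrt((17--17)^2 + (-3-2)^2) = 34.3657

34.3657


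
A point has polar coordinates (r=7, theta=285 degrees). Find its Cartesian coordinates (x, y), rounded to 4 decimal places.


x = 7 * cos(285) = 1.8117
y = 7 * sin(285) = -6.7615

(1.8117, -6.7615)


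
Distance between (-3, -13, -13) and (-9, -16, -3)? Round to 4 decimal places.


d = sqrt((-9--3)^2 + (-16--13)^2 + (-3--13)^2) = 12.0416

12.0416


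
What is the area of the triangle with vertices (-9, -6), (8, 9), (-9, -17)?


Area = |x1(y2-y3) + x2(y3-y1) + x3(y1-y2)| / 2
= |-9*(9--17) + 8*(-17--6) + -9*(-6-9)| / 2
= 93.5

93.5


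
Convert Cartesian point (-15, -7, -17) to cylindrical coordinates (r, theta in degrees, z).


r = sqrt((-15)^2 + (-7)^2) = 16.5529
theta = atan2(-7, -15) = 205.0169 deg
z = -17

r = 16.5529, theta = 205.0169 deg, z = -17


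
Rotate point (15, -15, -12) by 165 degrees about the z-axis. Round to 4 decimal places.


x' = 15*cos(165) - -15*sin(165) = -10.6066
y' = 15*sin(165) + -15*cos(165) = 18.3712
z' = -12

(-10.6066, 18.3712, -12)


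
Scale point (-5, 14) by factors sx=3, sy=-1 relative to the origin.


Scaling: (x*sx, y*sy) = (-5*3, 14*-1) = (-15, -14)

(-15, -14)


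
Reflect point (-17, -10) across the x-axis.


Reflection across x-axis: (x, y) -> (x, -y)
(-17, -10) -> (-17, 10)

(-17, 10)


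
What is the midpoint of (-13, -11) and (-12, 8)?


Midpoint = ((-13+-12)/2, (-11+8)/2) = (-12.5, -1.5)

(-12.5, -1.5)


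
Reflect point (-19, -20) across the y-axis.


Reflection across y-axis: (x, y) -> (-x, y)
(-19, -20) -> (19, -20)

(19, -20)


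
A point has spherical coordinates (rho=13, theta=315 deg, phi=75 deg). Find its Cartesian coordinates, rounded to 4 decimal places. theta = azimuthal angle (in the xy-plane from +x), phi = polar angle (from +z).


x = 13 * sin(75) * cos(315) = 8.8792
y = 13 * sin(75) * sin(315) = -8.8792
z = 13 * cos(75) = 3.3646

(8.8792, -8.8792, 3.3646)


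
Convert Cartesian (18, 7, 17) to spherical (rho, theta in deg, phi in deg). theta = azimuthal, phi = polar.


rho = sqrt(18^2 + 7^2 + 17^2) = 25.7294
theta = atan2(7, 18) = 21.2505 deg
phi = acos(17/25.7294) = 48.6449 deg

rho = 25.7294, theta = 21.2505 deg, phi = 48.6449 deg


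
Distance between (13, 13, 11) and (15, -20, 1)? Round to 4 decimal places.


d = sqrt((15-13)^2 + (-20-13)^2 + (1-11)^2) = 34.5398

34.5398


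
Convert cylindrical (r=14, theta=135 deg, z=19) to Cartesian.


x = 14 * cos(135) = -9.8995
y = 14 * sin(135) = 9.8995
z = 19

(-9.8995, 9.8995, 19)


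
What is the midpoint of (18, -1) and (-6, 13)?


Midpoint = ((18+-6)/2, (-1+13)/2) = (6, 6)

(6, 6)


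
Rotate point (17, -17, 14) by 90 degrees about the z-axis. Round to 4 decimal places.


x' = 17*cos(90) - -17*sin(90) = 17
y' = 17*sin(90) + -17*cos(90) = 17
z' = 14

(17, 17, 14)


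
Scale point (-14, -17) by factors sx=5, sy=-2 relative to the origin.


Scaling: (x*sx, y*sy) = (-14*5, -17*-2) = (-70, 34)

(-70, 34)


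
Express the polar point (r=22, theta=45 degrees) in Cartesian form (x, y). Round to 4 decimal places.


x = 22 * cos(45) = 15.5563
y = 22 * sin(45) = 15.5563

(15.5563, 15.5563)


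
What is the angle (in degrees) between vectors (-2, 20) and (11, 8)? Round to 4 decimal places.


dot = -2*11 + 20*8 = 138
|u| = 20.0998, |v| = 13.6015
cos(angle) = 0.5048
angle = 59.6832 degrees

59.6832 degrees


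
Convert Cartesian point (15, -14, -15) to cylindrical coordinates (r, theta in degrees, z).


r = sqrt(15^2 + (-14)^2) = 20.5183
theta = atan2(-14, 15) = 316.9749 deg
z = -15

r = 20.5183, theta = 316.9749 deg, z = -15


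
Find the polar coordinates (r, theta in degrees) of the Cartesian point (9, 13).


r = sqrt(9^2 + 13^2) = 15.8114
theta = atan2(13, 9) = 55.3048 degrees

r = 15.8114, theta = 55.3048 degrees


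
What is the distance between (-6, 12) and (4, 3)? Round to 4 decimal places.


d = sqrt((4--6)^2 + (3-12)^2) = 13.4536

13.4536


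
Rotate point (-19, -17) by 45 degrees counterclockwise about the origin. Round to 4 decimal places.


x' = -19*cos(45) - -17*sin(45) = -1.4142
y' = -19*sin(45) + -17*cos(45) = -25.4558

(-1.4142, -25.4558)


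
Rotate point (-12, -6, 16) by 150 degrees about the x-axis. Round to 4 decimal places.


x' = -12
y' = -6*cos(150) - 16*sin(150) = -2.8038
z' = -6*sin(150) + 16*cos(150) = -16.8564

(-12, -2.8038, -16.8564)


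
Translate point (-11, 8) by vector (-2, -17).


Translation: (x+dx, y+dy) = (-11+-2, 8+-17) = (-13, -9)

(-13, -9)


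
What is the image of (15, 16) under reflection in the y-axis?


Reflection across y-axis: (x, y) -> (-x, y)
(15, 16) -> (-15, 16)

(-15, 16)


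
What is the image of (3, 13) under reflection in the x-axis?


Reflection across x-axis: (x, y) -> (x, -y)
(3, 13) -> (3, -13)

(3, -13)


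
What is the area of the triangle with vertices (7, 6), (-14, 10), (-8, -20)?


Area = |x1(y2-y3) + x2(y3-y1) + x3(y1-y2)| / 2
= |7*(10--20) + -14*(-20-6) + -8*(6-10)| / 2
= 303

303


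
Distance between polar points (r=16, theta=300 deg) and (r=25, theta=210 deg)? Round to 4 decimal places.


d = sqrt(r1^2 + r2^2 - 2*r1*r2*cos(t2-t1))
d = sqrt(16^2 + 25^2 - 2*16*25*cos(210-300)) = 29.6816

29.6816


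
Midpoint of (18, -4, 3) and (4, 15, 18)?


Midpoint = ((18+4)/2, (-4+15)/2, (3+18)/2) = (11, 5.5, 10.5)

(11, 5.5, 10.5)


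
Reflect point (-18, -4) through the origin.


Reflection through origin: (x, y) -> (-x, -y)
(-18, -4) -> (18, 4)

(18, 4)


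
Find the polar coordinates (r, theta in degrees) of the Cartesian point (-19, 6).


r = sqrt((-19)^2 + 6^2) = 19.9249
theta = atan2(6, -19) = 162.4744 degrees

r = 19.9249, theta = 162.4744 degrees


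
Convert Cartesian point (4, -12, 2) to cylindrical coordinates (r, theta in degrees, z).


r = sqrt(4^2 + (-12)^2) = 12.6491
theta = atan2(-12, 4) = 288.4349 deg
z = 2

r = 12.6491, theta = 288.4349 deg, z = 2


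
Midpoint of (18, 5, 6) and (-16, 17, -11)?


Midpoint = ((18+-16)/2, (5+17)/2, (6+-11)/2) = (1, 11, -2.5)

(1, 11, -2.5)


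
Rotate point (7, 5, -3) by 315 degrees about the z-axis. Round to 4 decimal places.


x' = 7*cos(315) - 5*sin(315) = 8.4853
y' = 7*sin(315) + 5*cos(315) = -1.4142
z' = -3

(8.4853, -1.4142, -3)


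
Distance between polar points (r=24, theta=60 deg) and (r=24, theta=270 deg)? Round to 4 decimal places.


d = sqrt(r1^2 + r2^2 - 2*r1*r2*cos(t2-t1))
d = sqrt(24^2 + 24^2 - 2*24*24*cos(270-60)) = 46.3644

46.3644


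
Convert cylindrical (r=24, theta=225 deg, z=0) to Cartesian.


x = 24 * cos(225) = -16.9706
y = 24 * sin(225) = -16.9706
z = 0

(-16.9706, -16.9706, 0)


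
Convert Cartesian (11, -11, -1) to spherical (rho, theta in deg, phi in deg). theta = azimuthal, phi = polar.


rho = sqrt(11^2 + (-11)^2 + (-1)^2) = 15.5885
theta = atan2(-11, 11) = 315 deg
phi = acos(-1/15.5885) = 93.6781 deg

rho = 15.5885, theta = 315 deg, phi = 93.6781 deg


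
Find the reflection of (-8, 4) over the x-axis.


Reflection across x-axis: (x, y) -> (x, -y)
(-8, 4) -> (-8, -4)

(-8, -4)


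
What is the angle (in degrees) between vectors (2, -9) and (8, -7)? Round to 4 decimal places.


dot = 2*8 + -9*-7 = 79
|u| = 9.2195, |v| = 10.6301
cos(angle) = 0.8061
angle = 36.2853 degrees

36.2853 degrees


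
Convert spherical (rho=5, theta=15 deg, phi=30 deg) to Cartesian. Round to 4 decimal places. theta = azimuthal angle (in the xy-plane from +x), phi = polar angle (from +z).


x = 5 * sin(30) * cos(15) = 2.4148
y = 5 * sin(30) * sin(15) = 0.647
z = 5 * cos(30) = 4.3301

(2.4148, 0.647, 4.3301)


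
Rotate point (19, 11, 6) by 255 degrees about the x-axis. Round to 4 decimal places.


x' = 19
y' = 11*cos(255) - 6*sin(255) = 2.9485
z' = 11*sin(255) + 6*cos(255) = -12.1781

(19, 2.9485, -12.1781)


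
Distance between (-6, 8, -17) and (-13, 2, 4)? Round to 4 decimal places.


d = sqrt((-13--6)^2 + (2-8)^2 + (4--17)^2) = 22.9347

22.9347


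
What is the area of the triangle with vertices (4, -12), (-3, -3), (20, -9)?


Area = |x1(y2-y3) + x2(y3-y1) + x3(y1-y2)| / 2
= |4*(-3--9) + -3*(-9--12) + 20*(-12--3)| / 2
= 82.5

82.5


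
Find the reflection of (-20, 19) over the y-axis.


Reflection across y-axis: (x, y) -> (-x, y)
(-20, 19) -> (20, 19)

(20, 19)


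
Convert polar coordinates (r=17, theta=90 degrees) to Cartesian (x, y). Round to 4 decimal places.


x = 17 * cos(90) = 0
y = 17 * sin(90) = 17

(0, 17)


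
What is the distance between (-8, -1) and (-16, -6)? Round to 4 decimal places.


d = sqrt((-16--8)^2 + (-6--1)^2) = 9.434

9.434


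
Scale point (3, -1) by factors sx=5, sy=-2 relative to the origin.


Scaling: (x*sx, y*sy) = (3*5, -1*-2) = (15, 2)

(15, 2)


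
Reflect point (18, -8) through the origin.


Reflection through origin: (x, y) -> (-x, -y)
(18, -8) -> (-18, 8)

(-18, 8)


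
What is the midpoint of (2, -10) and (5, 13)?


Midpoint = ((2+5)/2, (-10+13)/2) = (3.5, 1.5)

(3.5, 1.5)


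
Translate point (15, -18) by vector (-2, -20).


Translation: (x+dx, y+dy) = (15+-2, -18+-20) = (13, -38)

(13, -38)


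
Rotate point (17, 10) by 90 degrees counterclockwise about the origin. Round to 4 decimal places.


x' = 17*cos(90) - 10*sin(90) = -10
y' = 17*sin(90) + 10*cos(90) = 17

(-10, 17)


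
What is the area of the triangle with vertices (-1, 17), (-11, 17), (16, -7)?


Area = |x1(y2-y3) + x2(y3-y1) + x3(y1-y2)| / 2
= |-1*(17--7) + -11*(-7-17) + 16*(17-17)| / 2
= 120

120


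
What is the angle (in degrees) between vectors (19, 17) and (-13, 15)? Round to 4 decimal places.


dot = 19*-13 + 17*15 = 8
|u| = 25.4951, |v| = 19.8494
cos(angle) = 0.0158
angle = 89.0942 degrees

89.0942 degrees


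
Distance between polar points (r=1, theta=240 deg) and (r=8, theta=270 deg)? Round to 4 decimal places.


d = sqrt(r1^2 + r2^2 - 2*r1*r2*cos(t2-t1))
d = sqrt(1^2 + 8^2 - 2*1*8*cos(270-240)) = 7.1515

7.1515


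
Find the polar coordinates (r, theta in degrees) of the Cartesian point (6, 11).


r = sqrt(6^2 + 11^2) = 12.53
theta = atan2(11, 6) = 61.3895 degrees

r = 12.53, theta = 61.3895 degrees


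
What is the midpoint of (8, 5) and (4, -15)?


Midpoint = ((8+4)/2, (5+-15)/2) = (6, -5)

(6, -5)


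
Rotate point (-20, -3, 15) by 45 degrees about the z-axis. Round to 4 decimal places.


x' = -20*cos(45) - -3*sin(45) = -12.0208
y' = -20*sin(45) + -3*cos(45) = -16.2635
z' = 15

(-12.0208, -16.2635, 15)


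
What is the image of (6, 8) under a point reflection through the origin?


Reflection through origin: (x, y) -> (-x, -y)
(6, 8) -> (-6, -8)

(-6, -8)


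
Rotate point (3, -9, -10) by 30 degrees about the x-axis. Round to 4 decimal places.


x' = 3
y' = -9*cos(30) - -10*sin(30) = -2.7942
z' = -9*sin(30) + -10*cos(30) = -13.1603

(3, -2.7942, -13.1603)


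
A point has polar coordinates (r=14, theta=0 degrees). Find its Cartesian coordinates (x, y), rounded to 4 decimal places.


x = 14 * cos(0) = 14
y = 14 * sin(0) = 0

(14, 0)


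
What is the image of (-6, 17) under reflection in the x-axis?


Reflection across x-axis: (x, y) -> (x, -y)
(-6, 17) -> (-6, -17)

(-6, -17)


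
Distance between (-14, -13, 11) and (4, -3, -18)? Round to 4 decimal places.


d = sqrt((4--14)^2 + (-3--13)^2 + (-18-11)^2) = 35.5668

35.5668


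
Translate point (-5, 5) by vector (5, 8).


Translation: (x+dx, y+dy) = (-5+5, 5+8) = (0, 13)

(0, 13)


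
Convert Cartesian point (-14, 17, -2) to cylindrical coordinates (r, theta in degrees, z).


r = sqrt((-14)^2 + 17^2) = 22.0227
theta = atan2(17, -14) = 129.4725 deg
z = -2

r = 22.0227, theta = 129.4725 deg, z = -2


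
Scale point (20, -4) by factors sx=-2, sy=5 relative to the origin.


Scaling: (x*sx, y*sy) = (20*-2, -4*5) = (-40, -20)

(-40, -20)


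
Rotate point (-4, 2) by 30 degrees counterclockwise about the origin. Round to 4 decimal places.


x' = -4*cos(30) - 2*sin(30) = -4.4641
y' = -4*sin(30) + 2*cos(30) = -0.2679

(-4.4641, -0.2679)


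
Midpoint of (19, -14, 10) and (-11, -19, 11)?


Midpoint = ((19+-11)/2, (-14+-19)/2, (10+11)/2) = (4, -16.5, 10.5)

(4, -16.5, 10.5)


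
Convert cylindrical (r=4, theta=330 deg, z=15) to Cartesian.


x = 4 * cos(330) = 3.4641
y = 4 * sin(330) = -2
z = 15

(3.4641, -2, 15)


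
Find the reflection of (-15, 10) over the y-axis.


Reflection across y-axis: (x, y) -> (-x, y)
(-15, 10) -> (15, 10)

(15, 10)


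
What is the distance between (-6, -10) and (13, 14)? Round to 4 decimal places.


d = sqrt((13--6)^2 + (14--10)^2) = 30.6105

30.6105


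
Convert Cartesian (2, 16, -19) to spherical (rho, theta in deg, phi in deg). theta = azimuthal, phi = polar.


rho = sqrt(2^2 + 16^2 + (-19)^2) = 24.9199
theta = atan2(16, 2) = 82.875 deg
phi = acos(-19/24.9199) = 139.6801 deg

rho = 24.9199, theta = 82.875 deg, phi = 139.6801 deg


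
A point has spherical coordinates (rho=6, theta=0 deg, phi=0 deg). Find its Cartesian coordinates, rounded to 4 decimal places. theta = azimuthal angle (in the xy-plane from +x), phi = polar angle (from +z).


x = 6 * sin(0) * cos(0) = 0
y = 6 * sin(0) * sin(0) = 0
z = 6 * cos(0) = 6

(0, 0, 6)


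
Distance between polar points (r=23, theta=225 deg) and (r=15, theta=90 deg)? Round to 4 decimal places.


d = sqrt(r1^2 + r2^2 - 2*r1*r2*cos(t2-t1))
d = sqrt(23^2 + 15^2 - 2*23*15*cos(90-225)) = 35.2407

35.2407


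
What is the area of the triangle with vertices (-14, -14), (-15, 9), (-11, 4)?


Area = |x1(y2-y3) + x2(y3-y1) + x3(y1-y2)| / 2
= |-14*(9-4) + -15*(4--14) + -11*(-14-9)| / 2
= 43.5

43.5


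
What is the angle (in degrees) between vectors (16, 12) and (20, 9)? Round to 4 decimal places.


dot = 16*20 + 12*9 = 428
|u| = 20, |v| = 21.9317
cos(angle) = 0.9758
angle = 12.6422 degrees

12.6422 degrees


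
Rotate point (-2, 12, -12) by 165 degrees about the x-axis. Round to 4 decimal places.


x' = -2
y' = 12*cos(165) - -12*sin(165) = -8.4853
z' = 12*sin(165) + -12*cos(165) = 14.6969

(-2, -8.4853, 14.6969)


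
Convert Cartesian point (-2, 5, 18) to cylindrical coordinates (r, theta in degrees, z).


r = sqrt((-2)^2 + 5^2) = 5.3852
theta = atan2(5, -2) = 111.8014 deg
z = 18

r = 5.3852, theta = 111.8014 deg, z = 18


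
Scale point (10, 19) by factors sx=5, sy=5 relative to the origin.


Scaling: (x*sx, y*sy) = (10*5, 19*5) = (50, 95)

(50, 95)


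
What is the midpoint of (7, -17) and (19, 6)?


Midpoint = ((7+19)/2, (-17+6)/2) = (13, -5.5)

(13, -5.5)


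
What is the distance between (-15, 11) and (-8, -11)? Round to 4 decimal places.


d = sqrt((-8--15)^2 + (-11-11)^2) = 23.0868

23.0868


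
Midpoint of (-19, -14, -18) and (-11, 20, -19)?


Midpoint = ((-19+-11)/2, (-14+20)/2, (-18+-19)/2) = (-15, 3, -18.5)

(-15, 3, -18.5)


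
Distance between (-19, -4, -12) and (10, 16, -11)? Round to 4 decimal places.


d = sqrt((10--19)^2 + (16--4)^2 + (-11--12)^2) = 35.242

35.242


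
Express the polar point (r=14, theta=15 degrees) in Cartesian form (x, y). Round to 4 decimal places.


x = 14 * cos(15) = 13.523
y = 14 * sin(15) = 3.6235

(13.523, 3.6235)


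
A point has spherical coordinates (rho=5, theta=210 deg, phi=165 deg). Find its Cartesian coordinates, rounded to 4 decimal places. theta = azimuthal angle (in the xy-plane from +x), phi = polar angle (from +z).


x = 5 * sin(165) * cos(210) = -1.1207
y = 5 * sin(165) * sin(210) = -0.647
z = 5 * cos(165) = -4.8296

(-1.1207, -0.647, -4.8296)


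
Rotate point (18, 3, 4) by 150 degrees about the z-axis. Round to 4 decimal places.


x' = 18*cos(150) - 3*sin(150) = -17.0885
y' = 18*sin(150) + 3*cos(150) = 6.4019
z' = 4

(-17.0885, 6.4019, 4)


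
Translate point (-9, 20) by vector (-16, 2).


Translation: (x+dx, y+dy) = (-9+-16, 20+2) = (-25, 22)

(-25, 22)


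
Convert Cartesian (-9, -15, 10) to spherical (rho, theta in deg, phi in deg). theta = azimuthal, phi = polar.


rho = sqrt((-9)^2 + (-15)^2 + 10^2) = 20.1494
theta = atan2(-15, -9) = 239.0362 deg
phi = acos(10/20.1494) = 60.245 deg

rho = 20.1494, theta = 239.0362 deg, phi = 60.245 deg


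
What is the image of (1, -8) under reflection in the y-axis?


Reflection across y-axis: (x, y) -> (-x, y)
(1, -8) -> (-1, -8)

(-1, -8)


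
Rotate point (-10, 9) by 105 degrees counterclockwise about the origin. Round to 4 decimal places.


x' = -10*cos(105) - 9*sin(105) = -6.1051
y' = -10*sin(105) + 9*cos(105) = -11.9886

(-6.1051, -11.9886)


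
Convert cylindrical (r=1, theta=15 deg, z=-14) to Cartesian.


x = 1 * cos(15) = 0.9659
y = 1 * sin(15) = 0.2588
z = -14

(0.9659, 0.2588, -14)


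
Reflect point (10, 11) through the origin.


Reflection through origin: (x, y) -> (-x, -y)
(10, 11) -> (-10, -11)

(-10, -11)


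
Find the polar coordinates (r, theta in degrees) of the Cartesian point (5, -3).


r = sqrt(5^2 + (-3)^2) = 5.831
theta = atan2(-3, 5) = 329.0362 degrees

r = 5.831, theta = 329.0362 degrees


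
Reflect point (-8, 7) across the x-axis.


Reflection across x-axis: (x, y) -> (x, -y)
(-8, 7) -> (-8, -7)

(-8, -7)


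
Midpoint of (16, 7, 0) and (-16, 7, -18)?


Midpoint = ((16+-16)/2, (7+7)/2, (0+-18)/2) = (0, 7, -9)

(0, 7, -9)


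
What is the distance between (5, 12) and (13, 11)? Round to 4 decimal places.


d = sqrt((13-5)^2 + (11-12)^2) = 8.0623

8.0623


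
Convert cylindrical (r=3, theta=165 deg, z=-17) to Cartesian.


x = 3 * cos(165) = -2.8978
y = 3 * sin(165) = 0.7765
z = -17

(-2.8978, 0.7765, -17)


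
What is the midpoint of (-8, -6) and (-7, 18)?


Midpoint = ((-8+-7)/2, (-6+18)/2) = (-7.5, 6)

(-7.5, 6)


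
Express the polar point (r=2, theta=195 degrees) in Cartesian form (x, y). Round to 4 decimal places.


x = 2 * cos(195) = -1.9319
y = 2 * sin(195) = -0.5176

(-1.9319, -0.5176)


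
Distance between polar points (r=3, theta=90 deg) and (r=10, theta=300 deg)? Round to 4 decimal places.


d = sqrt(r1^2 + r2^2 - 2*r1*r2*cos(t2-t1))
d = sqrt(3^2 + 10^2 - 2*3*10*cos(300-90)) = 12.6871

12.6871


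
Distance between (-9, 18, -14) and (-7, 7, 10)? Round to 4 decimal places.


d = sqrt((-7--9)^2 + (7-18)^2 + (10--14)^2) = 26.4764

26.4764


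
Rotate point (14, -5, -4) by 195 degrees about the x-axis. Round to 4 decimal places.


x' = 14
y' = -5*cos(195) - -4*sin(195) = 3.7944
z' = -5*sin(195) + -4*cos(195) = 5.1578

(14, 3.7944, 5.1578)


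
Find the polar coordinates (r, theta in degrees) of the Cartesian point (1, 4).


r = sqrt(1^2 + 4^2) = 4.1231
theta = atan2(4, 1) = 75.9638 degrees

r = 4.1231, theta = 75.9638 degrees


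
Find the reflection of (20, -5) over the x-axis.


Reflection across x-axis: (x, y) -> (x, -y)
(20, -5) -> (20, 5)

(20, 5)


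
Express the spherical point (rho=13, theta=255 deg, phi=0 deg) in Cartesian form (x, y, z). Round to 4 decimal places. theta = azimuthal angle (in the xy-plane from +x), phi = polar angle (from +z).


x = 13 * sin(0) * cos(255) = 0
y = 13 * sin(0) * sin(255) = 0
z = 13 * cos(0) = 13

(0, 0, 13)


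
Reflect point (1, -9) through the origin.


Reflection through origin: (x, y) -> (-x, -y)
(1, -9) -> (-1, 9)

(-1, 9)


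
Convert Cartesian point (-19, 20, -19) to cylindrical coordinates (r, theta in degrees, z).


r = sqrt((-19)^2 + 20^2) = 27.5862
theta = atan2(20, -19) = 133.5312 deg
z = -19

r = 27.5862, theta = 133.5312 deg, z = -19


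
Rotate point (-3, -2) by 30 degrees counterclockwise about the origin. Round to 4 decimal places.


x' = -3*cos(30) - -2*sin(30) = -1.5981
y' = -3*sin(30) + -2*cos(30) = -3.2321

(-1.5981, -3.2321)


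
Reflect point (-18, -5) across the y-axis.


Reflection across y-axis: (x, y) -> (-x, y)
(-18, -5) -> (18, -5)

(18, -5)


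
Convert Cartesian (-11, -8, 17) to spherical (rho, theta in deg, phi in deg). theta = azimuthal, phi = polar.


rho = sqrt((-11)^2 + (-8)^2 + 17^2) = 21.7715
theta = atan2(-8, -11) = 216.0274 deg
phi = acos(17/21.7715) = 38.6628 deg

rho = 21.7715, theta = 216.0274 deg, phi = 38.6628 deg


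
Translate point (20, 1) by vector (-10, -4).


Translation: (x+dx, y+dy) = (20+-10, 1+-4) = (10, -3)

(10, -3)


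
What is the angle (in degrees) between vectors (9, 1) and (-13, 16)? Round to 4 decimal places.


dot = 9*-13 + 1*16 = -101
|u| = 9.0554, |v| = 20.6155
cos(angle) = -0.541
angle = 122.7537 degrees

122.7537 degrees


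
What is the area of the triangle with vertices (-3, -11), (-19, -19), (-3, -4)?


Area = |x1(y2-y3) + x2(y3-y1) + x3(y1-y2)| / 2
= |-3*(-19--4) + -19*(-4--11) + -3*(-11--19)| / 2
= 56

56


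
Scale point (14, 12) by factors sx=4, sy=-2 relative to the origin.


Scaling: (x*sx, y*sy) = (14*4, 12*-2) = (56, -24)

(56, -24)


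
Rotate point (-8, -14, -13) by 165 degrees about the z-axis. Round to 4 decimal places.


x' = -8*cos(165) - -14*sin(165) = 11.3509
y' = -8*sin(165) + -14*cos(165) = 11.4524
z' = -13

(11.3509, 11.4524, -13)


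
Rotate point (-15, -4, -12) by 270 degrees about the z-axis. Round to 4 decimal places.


x' = -15*cos(270) - -4*sin(270) = -4
y' = -15*sin(270) + -4*cos(270) = 15
z' = -12

(-4, 15, -12)


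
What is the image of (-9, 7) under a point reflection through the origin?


Reflection through origin: (x, y) -> (-x, -y)
(-9, 7) -> (9, -7)

(9, -7)


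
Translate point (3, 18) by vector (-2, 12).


Translation: (x+dx, y+dy) = (3+-2, 18+12) = (1, 30)

(1, 30)


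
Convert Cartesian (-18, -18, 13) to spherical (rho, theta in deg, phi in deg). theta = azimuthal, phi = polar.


rho = sqrt((-18)^2 + (-18)^2 + 13^2) = 28.5832
theta = atan2(-18, -18) = 225 deg
phi = acos(13/28.5832) = 62.9471 deg

rho = 28.5832, theta = 225 deg, phi = 62.9471 deg
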